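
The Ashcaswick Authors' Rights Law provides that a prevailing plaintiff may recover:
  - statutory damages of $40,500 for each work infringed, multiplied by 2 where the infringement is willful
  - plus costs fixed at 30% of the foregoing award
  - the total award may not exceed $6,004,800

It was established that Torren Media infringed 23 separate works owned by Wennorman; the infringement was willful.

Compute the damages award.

Statutory damages: 23 × $40,500 = $931,500
Doubled: 2 × $931,500 = $1,863,000
Costs: 30% of $1,863,000 = $558,900
Award plus costs: $1,863,000 + $558,900 = $2,421,900
Cap at $6,004,800: $2,421,900 is within the cap, no reduction.

$2,421,900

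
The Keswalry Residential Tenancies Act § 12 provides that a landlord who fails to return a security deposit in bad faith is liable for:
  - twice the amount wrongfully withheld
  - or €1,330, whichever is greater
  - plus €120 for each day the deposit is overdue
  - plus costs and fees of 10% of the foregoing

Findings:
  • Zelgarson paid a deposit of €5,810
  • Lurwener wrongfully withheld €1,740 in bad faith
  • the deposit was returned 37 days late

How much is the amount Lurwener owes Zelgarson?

Doubled: 2 × €1,740 = €3,480
Minimum €1,330: €3,480 meets the minimum, no increase.
Late-return penalty: 37 × €120 = €4,440
Damages plus late penalty: €3,480 + €4,440 = €7,920
Costs and fees: 10% of €7,920 = €792
Total recovery: €7,920 + €792 = €8,712

€8,712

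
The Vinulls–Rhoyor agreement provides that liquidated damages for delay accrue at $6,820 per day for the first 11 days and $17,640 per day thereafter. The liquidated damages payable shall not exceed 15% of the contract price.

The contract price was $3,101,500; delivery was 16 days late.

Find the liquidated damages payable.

First 11 days: 11 × $6,820 = $75,020
Remaining days: (16 − 11) × $17,640 = $88,200
Accrued per-day damages: $75,020 + $88,200 = $163,220
Cap: 15% of $3,101,500 = $465,225
Cap at $465,225: $163,220 is within the cap, no reduction.

$163,220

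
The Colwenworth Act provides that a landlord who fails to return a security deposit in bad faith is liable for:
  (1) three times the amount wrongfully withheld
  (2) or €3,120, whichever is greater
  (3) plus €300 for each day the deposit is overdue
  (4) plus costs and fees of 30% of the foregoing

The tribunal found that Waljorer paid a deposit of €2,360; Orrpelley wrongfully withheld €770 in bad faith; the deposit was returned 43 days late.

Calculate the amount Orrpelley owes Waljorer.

€20,826

Trebled: 3 × €770 = €2,310
Minimum €3,120: €2,310 is below the minimum → €3,120
Late-return penalty: 43 × €300 = €12,900
Damages plus late penalty: €3,120 + €12,900 = €16,020
Costs and fees: 30% of €16,020 = €4,806
Total recovery: €16,020 + €4,806 = €20,826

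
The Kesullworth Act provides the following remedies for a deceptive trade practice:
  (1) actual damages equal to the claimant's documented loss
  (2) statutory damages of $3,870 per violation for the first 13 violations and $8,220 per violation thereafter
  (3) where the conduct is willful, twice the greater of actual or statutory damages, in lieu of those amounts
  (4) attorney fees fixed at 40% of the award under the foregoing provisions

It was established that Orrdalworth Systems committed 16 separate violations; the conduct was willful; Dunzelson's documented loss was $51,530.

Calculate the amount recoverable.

First 13 violations: 13 × $3,870 = $50,310
Remaining violations: (16 − 13) × $8,220 = $24,660
Statutory damages: $50,310 + $24,660 = $74,970
Greater of actual damages ($51,530) or statutory damages ($74,970): $74,970
Doubled: 2 × $74,970 = $149,940
Attorney fees: 40% of $149,940 = $59,976
Total recovery: $149,940 + $59,976 = $209,916

$209,916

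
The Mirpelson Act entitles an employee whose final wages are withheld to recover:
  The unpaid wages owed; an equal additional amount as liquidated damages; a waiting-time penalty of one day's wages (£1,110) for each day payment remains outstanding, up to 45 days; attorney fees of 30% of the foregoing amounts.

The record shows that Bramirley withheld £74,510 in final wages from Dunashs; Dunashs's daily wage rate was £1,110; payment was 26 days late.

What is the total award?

£231,244

Liquidated damages (equal amount): £74,510
Penalty days: min(26, 45) = 26
Waiting-time penalty: 26 × £1,110 = £28,860
Subtotal: £74,510 + £74,510 + £28,860 = £177,880
Attorney fees: 30% of £177,880 = £53,364
Total award: £177,880 + £53,364 = £231,244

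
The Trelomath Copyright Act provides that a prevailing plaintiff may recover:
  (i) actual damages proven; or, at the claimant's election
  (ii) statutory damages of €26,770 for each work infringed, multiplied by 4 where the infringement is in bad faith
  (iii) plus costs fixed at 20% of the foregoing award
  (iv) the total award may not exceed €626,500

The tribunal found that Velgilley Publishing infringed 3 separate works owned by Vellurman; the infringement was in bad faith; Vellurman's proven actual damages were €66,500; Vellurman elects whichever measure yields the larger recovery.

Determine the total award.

Statutory damages: 3 × €26,770 = €80,310
Multiplied by 4: 4 × €80,310 = €321,240
Greater of actual damages (€66,500) or enhanced statutory damages (€321,240): €321,240
Costs: 20% of €321,240 = €64,248
Award plus costs: €321,240 + €64,248 = €385,488
Cap at €626,500: €385,488 is within the cap, no reduction.

€385,488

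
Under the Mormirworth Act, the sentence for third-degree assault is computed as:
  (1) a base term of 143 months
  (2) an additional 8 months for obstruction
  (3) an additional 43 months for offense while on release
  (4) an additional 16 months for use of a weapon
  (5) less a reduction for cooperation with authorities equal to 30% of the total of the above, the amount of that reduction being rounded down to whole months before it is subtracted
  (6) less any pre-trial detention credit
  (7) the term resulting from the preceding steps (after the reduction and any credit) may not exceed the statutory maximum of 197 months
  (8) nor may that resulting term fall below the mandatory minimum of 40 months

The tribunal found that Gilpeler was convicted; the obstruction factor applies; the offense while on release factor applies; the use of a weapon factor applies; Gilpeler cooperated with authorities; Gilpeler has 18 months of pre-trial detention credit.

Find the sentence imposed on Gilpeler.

Obstruction enhancement: +8 months
Offense while on release enhancement: +43 months
Use of a weapon enhancement: +16 months
Adjusted term: 143 months + 8 months + 43 months + 16 months = 210 months
Cooperation with authorities reduction: 30% of 210 months = 63 months (rounded down)
After reduction: 210 − 63 = 147 months
Less pre-trial detention credit: 147 months − 18 months = 129 months
Cap at 197 months: 129 months is within the cap, no reduction.
Minimum 40 months: 129 months meets the minimum, no increase.

129 months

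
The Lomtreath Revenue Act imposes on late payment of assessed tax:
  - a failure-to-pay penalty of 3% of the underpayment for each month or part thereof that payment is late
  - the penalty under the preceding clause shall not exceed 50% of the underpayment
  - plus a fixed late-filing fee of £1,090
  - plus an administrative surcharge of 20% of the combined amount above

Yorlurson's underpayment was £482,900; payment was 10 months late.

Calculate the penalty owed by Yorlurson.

Accrued rate: 3% × 10 = 30%, capped at 50% → 30%
Failure-to-pay penalty: 30% of £482,900 = £144,870
Penalty before surcharge: £144,870 + £1,090 = £145,960
Administrative surcharge: 20% of £145,960 = £29,192
Total penalty: £145,960 + £29,192 = £175,152

£175,152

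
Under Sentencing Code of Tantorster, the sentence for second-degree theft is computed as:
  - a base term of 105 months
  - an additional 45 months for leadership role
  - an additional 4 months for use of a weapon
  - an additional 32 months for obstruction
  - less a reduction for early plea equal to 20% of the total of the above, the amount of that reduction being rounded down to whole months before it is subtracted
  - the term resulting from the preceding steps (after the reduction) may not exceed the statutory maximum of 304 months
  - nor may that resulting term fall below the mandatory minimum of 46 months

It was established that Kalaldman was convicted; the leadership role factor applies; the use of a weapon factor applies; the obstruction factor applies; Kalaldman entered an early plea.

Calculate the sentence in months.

149 months

Leadership role enhancement: +45 months
Use of a weapon enhancement: +4 months
Obstruction enhancement: +32 months
Adjusted term: 105 months + 45 months + 4 months + 32 months = 186 months
Early plea reduction: 20% of 186 months = 37 months (rounded down)
After reduction: 186 − 37 = 149 months
Cap at 304 months: 149 months is within the cap, no reduction.
Minimum 46 months: 149 months meets the minimum, no increase.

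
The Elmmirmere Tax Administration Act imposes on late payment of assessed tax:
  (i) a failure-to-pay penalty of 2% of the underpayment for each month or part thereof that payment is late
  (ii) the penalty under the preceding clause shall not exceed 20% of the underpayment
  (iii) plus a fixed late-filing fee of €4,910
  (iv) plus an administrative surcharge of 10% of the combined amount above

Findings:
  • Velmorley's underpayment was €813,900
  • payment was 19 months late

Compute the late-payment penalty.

Accrued rate: 2% × 19 = 38%, capped at 20% → 20%
Failure-to-pay penalty: 20% of €813,900 = €162,780
Penalty before surcharge: €162,780 + €4,910 = €167,690
Administrative surcharge: 10% of €167,690 = €16,769
Total penalty: €167,690 + €16,769 = €184,459

Penalty: €184,459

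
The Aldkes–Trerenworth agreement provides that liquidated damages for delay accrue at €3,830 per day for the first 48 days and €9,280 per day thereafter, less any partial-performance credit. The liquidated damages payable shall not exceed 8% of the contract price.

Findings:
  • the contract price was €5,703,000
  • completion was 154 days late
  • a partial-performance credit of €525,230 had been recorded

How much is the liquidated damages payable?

€456,240

First 48 days: 48 × €3,830 = €183,840
Remaining days: (154 − 48) × €9,280 = €983,680
Accrued per-day damages: €183,840 + €983,680 = €1,167,520
Less partial-performance credit: €1,167,520 − €525,230 = €642,290
Cap: 8% of €5,703,000 = €456,240
Cap at €456,240: €642,290 exceeds the cap → €456,240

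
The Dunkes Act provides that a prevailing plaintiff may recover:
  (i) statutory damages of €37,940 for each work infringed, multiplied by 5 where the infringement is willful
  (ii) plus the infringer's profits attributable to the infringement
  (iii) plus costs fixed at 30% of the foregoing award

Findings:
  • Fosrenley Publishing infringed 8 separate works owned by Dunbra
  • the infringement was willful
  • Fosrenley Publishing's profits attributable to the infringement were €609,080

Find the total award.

€2,764,684

Statutory damages: 8 × €37,940 = €303,520
Multiplied by 5: 5 × €303,520 = €1,517,600
Combined award: €1,517,600 + €609,080 = €2,126,680
Costs: 30% of €2,126,680 = €638,004
Award plus costs: €2,126,680 + €638,004 = €2,764,684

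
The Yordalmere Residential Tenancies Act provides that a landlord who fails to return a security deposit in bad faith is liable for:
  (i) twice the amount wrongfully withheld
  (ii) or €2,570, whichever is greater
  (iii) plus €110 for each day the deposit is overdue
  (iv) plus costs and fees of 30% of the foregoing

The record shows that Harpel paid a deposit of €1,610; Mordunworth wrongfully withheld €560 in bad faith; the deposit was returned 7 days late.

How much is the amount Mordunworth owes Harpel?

€4,342

Doubled: 2 × €560 = €1,120
Minimum €2,570: €1,120 is below the minimum → €2,570
Late-return penalty: 7 × €110 = €770
Damages plus late penalty: €2,570 + €770 = €3,340
Costs and fees: 30% of €3,340 = €1,002
Total recovery: €3,340 + €1,002 = €4,342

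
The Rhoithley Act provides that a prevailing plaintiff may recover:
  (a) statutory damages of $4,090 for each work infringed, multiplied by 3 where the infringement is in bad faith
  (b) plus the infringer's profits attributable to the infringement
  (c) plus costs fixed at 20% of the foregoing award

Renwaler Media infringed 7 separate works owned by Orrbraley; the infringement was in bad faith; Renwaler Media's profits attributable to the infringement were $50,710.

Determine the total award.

Statutory damages: 7 × $4,090 = $28,630
Trebled: 3 × $28,630 = $85,890
Combined award: $85,890 + $50,710 = $136,600
Costs: 20% of $136,600 = $27,320
Award plus costs: $136,600 + $27,320 = $163,920

Award: $163,920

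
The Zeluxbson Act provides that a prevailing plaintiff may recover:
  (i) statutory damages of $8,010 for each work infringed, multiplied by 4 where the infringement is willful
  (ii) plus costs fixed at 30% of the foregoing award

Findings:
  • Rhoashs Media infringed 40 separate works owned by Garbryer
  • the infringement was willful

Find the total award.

$1,666,080

Statutory damages: 40 × $8,010 = $320,400
Multiplied by 4: 4 × $320,400 = $1,281,600
Costs: 30% of $1,281,600 = $384,480
Award plus costs: $1,281,600 + $384,480 = $1,666,080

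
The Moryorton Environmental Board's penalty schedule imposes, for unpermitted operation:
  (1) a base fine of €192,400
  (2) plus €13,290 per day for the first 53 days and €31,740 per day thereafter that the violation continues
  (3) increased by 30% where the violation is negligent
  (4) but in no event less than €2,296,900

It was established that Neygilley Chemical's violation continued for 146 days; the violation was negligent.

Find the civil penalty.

€5,003,167

First 53 days: 53 × €13,290 = €704,370
Remaining days: (146 − 53) × €31,740 = €2,951,820
Per-day component: €704,370 + €2,951,820 = €3,656,190
Base plus per-day: €192,400 + €3,656,190 = €3,848,590
Enhancement: 30% of €3,848,590 = €1,154,577
Enhanced fine: €3,848,590 + €1,154,577 = €5,003,167
Minimum €2,296,900: €5,003,167 meets the minimum, no increase.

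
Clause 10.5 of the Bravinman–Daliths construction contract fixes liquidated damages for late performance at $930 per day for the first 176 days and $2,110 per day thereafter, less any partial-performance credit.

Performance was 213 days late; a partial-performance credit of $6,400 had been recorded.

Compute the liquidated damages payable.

$235,350

First 176 days: 176 × $930 = $163,680
Remaining days: (213 − 176) × $2,110 = $78,070
Accrued per-day damages: $163,680 + $78,070 = $241,750
Less partial-performance credit: $241,750 − $6,400 = $235,350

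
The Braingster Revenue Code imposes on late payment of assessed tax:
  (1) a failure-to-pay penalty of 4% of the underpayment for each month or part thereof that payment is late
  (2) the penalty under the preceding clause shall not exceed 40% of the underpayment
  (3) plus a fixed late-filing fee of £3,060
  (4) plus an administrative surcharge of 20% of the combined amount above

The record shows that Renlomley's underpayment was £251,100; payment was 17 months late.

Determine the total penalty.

Accrued rate: 4% × 17 = 68%, capped at 40% → 40%
Failure-to-pay penalty: 40% of £251,100 = £100,440
Penalty before surcharge: £100,440 + £3,060 = £103,500
Administrative surcharge: 20% of £103,500 = £20,700
Total penalty: £103,500 + £20,700 = £124,200

£124,200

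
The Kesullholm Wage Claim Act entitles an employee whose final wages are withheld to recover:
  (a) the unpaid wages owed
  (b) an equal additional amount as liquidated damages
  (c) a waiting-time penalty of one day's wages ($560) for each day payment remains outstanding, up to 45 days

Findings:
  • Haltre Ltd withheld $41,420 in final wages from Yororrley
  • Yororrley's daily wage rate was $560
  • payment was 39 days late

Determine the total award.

$104,680

Liquidated damages (equal amount): $41,420
Penalty days: min(39, 45) = 39
Waiting-time penalty: 39 × $560 = $21,840
Total award: $41,420 + $41,420 + $21,840 = $104,680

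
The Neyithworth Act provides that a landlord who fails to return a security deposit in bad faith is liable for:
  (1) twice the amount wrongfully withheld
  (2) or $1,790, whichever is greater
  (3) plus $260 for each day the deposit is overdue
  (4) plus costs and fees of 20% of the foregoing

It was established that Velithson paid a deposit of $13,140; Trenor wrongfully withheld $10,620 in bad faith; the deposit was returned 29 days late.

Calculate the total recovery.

Doubled: 2 × $10,620 = $21,240
Minimum $1,790: $21,240 meets the minimum, no increase.
Late-return penalty: 29 × $260 = $7,540
Damages plus late penalty: $21,240 + $7,540 = $28,780
Costs and fees: 20% of $28,780 = $5,756
Total recovery: $28,780 + $5,756 = $34,536

Recovery: $34,536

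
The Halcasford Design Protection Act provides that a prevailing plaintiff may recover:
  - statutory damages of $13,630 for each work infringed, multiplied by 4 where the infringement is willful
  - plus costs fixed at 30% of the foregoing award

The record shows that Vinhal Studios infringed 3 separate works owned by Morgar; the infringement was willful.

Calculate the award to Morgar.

$212,628

Statutory damages: 3 × $13,630 = $40,890
Multiplied by 4: 4 × $40,890 = $163,560
Costs: 30% of $163,560 = $49,068
Award plus costs: $163,560 + $49,068 = $212,628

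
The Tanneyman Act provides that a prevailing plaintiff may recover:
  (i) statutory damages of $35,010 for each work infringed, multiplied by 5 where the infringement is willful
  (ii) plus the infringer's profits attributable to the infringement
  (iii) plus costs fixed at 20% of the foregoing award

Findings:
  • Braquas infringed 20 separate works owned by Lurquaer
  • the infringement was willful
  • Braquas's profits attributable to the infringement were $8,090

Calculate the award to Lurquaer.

$4,210,908

Statutory damages: 20 × $35,010 = $700,200
Multiplied by 5: 5 × $700,200 = $3,501,000
Combined award: $3,501,000 + $8,090 = $3,509,090
Costs: 20% of $3,509,090 = $701,818
Award plus costs: $3,509,090 + $701,818 = $4,210,908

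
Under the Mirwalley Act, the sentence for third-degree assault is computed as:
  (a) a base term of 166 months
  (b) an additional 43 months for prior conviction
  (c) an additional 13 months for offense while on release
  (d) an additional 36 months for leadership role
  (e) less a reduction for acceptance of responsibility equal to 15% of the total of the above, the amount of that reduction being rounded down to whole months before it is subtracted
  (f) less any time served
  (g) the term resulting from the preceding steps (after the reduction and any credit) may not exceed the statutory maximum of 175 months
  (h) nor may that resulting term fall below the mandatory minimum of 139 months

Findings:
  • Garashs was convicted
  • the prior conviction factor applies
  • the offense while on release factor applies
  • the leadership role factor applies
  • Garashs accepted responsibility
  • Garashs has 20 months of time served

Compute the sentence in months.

175 months

Prior conviction enhancement: +43 months
Offense while on release enhancement: +13 months
Leadership role enhancement: +36 months
Adjusted term: 166 months + 43 months + 13 months + 36 months = 258 months
Acceptance of responsibility reduction: 15% of 258 months = 38 months (rounded down)
After reduction: 258 − 38 = 220 months
Less time served: 220 months − 20 months = 200 months
Cap at 175 months: 200 months exceeds the cap → 175 months
Minimum 139 months: 175 months meets the minimum, no increase.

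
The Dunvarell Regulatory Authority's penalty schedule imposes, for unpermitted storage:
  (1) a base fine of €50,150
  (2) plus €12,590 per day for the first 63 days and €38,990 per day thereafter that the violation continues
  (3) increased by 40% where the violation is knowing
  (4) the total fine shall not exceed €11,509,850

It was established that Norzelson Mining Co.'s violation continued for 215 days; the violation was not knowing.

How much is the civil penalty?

€6,769,800

First 63 days: 63 × €12,590 = €793,170
Remaining days: (215 − 63) × €38,990 = €5,926,480
Per-day component: €793,170 + €5,926,480 = €6,719,650
Base plus per-day: €50,150 + €6,719,650 = €6,769,800
The violation was not knowing: no 40% increase.
Cap at €11,509,850: €6,769,800 is within the cap, no reduction.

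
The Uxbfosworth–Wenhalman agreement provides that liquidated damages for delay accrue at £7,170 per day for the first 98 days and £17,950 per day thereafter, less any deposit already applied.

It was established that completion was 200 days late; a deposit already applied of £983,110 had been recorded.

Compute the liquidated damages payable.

Liquidated damages: £1,550,450

First 98 days: 98 × £7,170 = £702,660
Remaining days: (200 − 98) × £17,950 = £1,830,900
Accrued per-day damages: £702,660 + £1,830,900 = £2,533,560
Less deposit already applied: £2,533,560 − £983,110 = £1,550,450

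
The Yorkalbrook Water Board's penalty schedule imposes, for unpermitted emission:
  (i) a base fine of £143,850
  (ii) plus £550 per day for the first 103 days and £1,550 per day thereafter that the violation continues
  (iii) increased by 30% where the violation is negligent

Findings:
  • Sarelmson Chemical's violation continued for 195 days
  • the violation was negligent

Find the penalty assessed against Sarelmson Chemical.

First 103 days: 103 × £550 = £56,650
Remaining days: (195 − 103) × £1,550 = £142,600
Per-day component: £56,650 + £142,600 = £199,250
Base plus per-day: £143,850 + £199,250 = £343,100
Enhancement: 30% of £343,100 = £102,930
Enhanced fine: £343,100 + £102,930 = £446,030

£446,030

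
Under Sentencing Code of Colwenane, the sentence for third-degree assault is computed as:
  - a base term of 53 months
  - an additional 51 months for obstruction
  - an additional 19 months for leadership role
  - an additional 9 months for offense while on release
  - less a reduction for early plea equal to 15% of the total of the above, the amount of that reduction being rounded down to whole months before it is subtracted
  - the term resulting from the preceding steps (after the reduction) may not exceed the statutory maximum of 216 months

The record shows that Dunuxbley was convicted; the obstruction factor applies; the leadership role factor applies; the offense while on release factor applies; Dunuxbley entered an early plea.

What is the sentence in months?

Obstruction enhancement: +51 months
Leadership role enhancement: +19 months
Offense while on release enhancement: +9 months
Adjusted term: 53 months + 51 months + 19 months + 9 months = 132 months
Early plea reduction: 15% of 132 months = 19 months (rounded down)
After reduction: 132 − 19 = 113 months
Cap at 216 months: 113 months is within the cap, no reduction.

113 months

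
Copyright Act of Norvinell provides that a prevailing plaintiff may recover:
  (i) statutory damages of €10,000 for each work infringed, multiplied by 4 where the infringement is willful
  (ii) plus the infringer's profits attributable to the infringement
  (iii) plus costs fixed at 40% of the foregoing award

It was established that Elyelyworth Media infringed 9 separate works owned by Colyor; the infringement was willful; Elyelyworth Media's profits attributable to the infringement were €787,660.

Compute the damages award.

€1,606,724

Statutory damages: 9 × €10,000 = €90,000
Multiplied by 4: 4 × €90,000 = €360,000
Combined award: €360,000 + €787,660 = €1,147,660
Costs: 40% of €1,147,660 = €459,064
Award plus costs: €1,147,660 + €459,064 = €1,606,724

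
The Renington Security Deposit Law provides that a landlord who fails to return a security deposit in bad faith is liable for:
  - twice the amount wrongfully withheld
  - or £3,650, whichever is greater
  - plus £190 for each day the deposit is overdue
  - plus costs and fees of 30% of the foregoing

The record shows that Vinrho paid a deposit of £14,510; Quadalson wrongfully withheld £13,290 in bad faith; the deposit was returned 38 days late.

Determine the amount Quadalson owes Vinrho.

Doubled: 2 × £13,290 = £26,580
Minimum £3,650: £26,580 meets the minimum, no increase.
Late-return penalty: 38 × £190 = £7,220
Damages plus late penalty: £26,580 + £7,220 = £33,800
Costs and fees: 30% of £33,800 = £10,140
Total recovery: £33,800 + £10,140 = £43,940

£43,940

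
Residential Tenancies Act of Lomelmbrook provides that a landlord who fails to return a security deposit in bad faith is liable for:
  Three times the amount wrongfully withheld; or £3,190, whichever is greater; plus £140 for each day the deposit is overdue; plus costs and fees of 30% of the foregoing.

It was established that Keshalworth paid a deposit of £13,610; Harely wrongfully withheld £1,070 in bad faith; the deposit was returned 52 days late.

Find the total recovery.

Recovery: £13,637

Trebled: 3 × £1,070 = £3,210
Minimum £3,190: £3,210 meets the minimum, no increase.
Late-return penalty: 52 × £140 = £7,280
Damages plus late penalty: £3,210 + £7,280 = £10,490
Costs and fees: 30% of £10,490 = £3,147
Total recovery: £10,490 + £3,147 = £13,637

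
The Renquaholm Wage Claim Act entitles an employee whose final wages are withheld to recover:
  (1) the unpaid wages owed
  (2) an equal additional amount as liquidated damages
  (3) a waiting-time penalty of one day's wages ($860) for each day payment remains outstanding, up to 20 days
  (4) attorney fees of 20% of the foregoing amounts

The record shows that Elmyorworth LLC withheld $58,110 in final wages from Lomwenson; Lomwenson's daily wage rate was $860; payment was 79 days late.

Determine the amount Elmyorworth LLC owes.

$160,104

Liquidated damages (equal amount): $58,110
Penalty days: min(79, 20) = 20
Waiting-time penalty: 20 × $860 = $17,200
Subtotal: $58,110 + $58,110 + $17,200 = $133,420
Attorney fees: 20% of $133,420 = $26,684
Total award: $133,420 + $26,684 = $160,104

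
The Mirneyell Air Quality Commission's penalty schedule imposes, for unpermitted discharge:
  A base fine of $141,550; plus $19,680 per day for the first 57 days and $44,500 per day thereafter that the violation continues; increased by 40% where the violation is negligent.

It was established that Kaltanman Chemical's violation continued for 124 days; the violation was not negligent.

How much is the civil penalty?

First 57 days: 57 × $19,680 = $1,121,760
Remaining days: (124 − 57) × $44,500 = $2,981,500
Per-day component: $1,121,760 + $2,981,500 = $4,103,260
Base plus per-day: $141,550 + $4,103,260 = $4,244,810
The violation was not negligent: no 40% increase.

Civil penalty: $4,244,810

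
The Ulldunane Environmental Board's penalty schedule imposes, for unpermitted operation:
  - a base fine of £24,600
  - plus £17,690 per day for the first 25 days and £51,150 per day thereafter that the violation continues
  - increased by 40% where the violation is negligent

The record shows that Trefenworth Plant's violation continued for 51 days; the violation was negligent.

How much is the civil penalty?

£2,515,450

First 25 days: 25 × £17,690 = £442,250
Remaining days: (51 − 25) × £51,150 = £1,329,900
Per-day component: £442,250 + £1,329,900 = £1,772,150
Base plus per-day: £24,600 + £1,772,150 = £1,796,750
Enhancement: 40% of £1,796,750 = £718,700
Enhanced fine: £1,796,750 + £718,700 = £2,515,450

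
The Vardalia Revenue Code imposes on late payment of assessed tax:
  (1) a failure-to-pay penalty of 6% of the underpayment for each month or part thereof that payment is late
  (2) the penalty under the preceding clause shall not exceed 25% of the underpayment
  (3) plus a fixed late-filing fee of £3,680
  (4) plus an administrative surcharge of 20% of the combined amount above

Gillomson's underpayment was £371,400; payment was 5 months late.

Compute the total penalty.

Penalty: £115,836

Accrued rate: 6% × 5 = 30%, capped at 25% → 25%
Failure-to-pay penalty: 25% of £371,400 = £92,850
Penalty before surcharge: £92,850 + £3,680 = £96,530
Administrative surcharge: 20% of £96,530 = £19,306
Total penalty: £96,530 + £19,306 = £115,836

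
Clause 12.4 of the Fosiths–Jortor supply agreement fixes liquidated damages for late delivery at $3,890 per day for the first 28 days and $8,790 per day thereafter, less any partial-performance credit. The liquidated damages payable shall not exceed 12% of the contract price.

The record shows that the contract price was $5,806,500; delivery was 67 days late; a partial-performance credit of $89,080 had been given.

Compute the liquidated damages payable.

First 28 days: 28 × $3,890 = $108,920
Remaining days: (67 − 28) × $8,790 = $342,810
Accrued per-day damages: $108,920 + $342,810 = $451,730
Less partial-performance credit: $451,730 − $89,080 = $362,650
Cap: 12% of $5,806,500 = $696,780
Cap at $696,780: $362,650 is within the cap, no reduction.

$362,650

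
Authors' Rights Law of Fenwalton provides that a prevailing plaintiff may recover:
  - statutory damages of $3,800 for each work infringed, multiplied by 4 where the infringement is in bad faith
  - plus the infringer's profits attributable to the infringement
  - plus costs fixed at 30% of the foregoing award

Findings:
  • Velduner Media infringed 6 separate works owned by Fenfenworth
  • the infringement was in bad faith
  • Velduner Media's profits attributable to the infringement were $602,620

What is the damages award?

Statutory damages: 6 × $3,800 = $22,800
Multiplied by 4: 4 × $22,800 = $91,200
Combined award: $91,200 + $602,620 = $693,820
Costs: 30% of $693,820 = $208,146
Award plus costs: $693,820 + $208,146 = $901,966

$901,966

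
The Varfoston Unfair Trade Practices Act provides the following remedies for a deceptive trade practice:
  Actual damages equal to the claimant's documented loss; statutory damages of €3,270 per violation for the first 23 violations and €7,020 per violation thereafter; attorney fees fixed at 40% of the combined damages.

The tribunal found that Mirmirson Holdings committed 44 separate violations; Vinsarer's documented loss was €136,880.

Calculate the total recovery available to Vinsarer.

Total recovery: €503,314

First 23 violations: 23 × €3,270 = €75,210
Remaining violations: (44 − 23) × €7,020 = €147,420
Statutory damages: €75,210 + €147,420 = €222,630
Combined damages: €136,880 + €222,630 = €359,510
Attorney fees: 40% of €359,510 = €143,804
Total recovery: €359,510 + €143,804 = €503,314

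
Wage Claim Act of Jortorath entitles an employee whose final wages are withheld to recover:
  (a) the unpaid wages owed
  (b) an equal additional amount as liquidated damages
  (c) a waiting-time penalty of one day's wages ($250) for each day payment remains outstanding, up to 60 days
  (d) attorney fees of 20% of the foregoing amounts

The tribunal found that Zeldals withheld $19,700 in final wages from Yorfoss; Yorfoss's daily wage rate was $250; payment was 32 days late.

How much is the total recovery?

Liquidated damages (equal amount): $19,700
Penalty days: min(32, 60) = 32
Waiting-time penalty: 32 × $250 = $8,000
Subtotal: $19,700 + $19,700 + $8,000 = $47,400
Attorney fees: 20% of $47,400 = $9,480
Total award: $47,400 + $9,480 = $56,880

$56,880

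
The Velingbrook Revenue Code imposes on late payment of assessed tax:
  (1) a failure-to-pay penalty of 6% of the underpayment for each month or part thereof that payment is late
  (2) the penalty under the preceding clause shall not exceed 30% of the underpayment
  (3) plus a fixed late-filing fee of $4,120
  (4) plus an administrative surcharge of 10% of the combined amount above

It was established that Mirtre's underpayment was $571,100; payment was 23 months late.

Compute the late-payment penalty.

$192,995

Accrued rate: 6% × 23 = 138%, capped at 30% → 30%
Failure-to-pay penalty: 30% of $571,100 = $171,330
Penalty before surcharge: $171,330 + $4,120 = $175,450
Administrative surcharge: 10% of $175,450 = $17,545
Total penalty: $175,450 + $17,545 = $192,995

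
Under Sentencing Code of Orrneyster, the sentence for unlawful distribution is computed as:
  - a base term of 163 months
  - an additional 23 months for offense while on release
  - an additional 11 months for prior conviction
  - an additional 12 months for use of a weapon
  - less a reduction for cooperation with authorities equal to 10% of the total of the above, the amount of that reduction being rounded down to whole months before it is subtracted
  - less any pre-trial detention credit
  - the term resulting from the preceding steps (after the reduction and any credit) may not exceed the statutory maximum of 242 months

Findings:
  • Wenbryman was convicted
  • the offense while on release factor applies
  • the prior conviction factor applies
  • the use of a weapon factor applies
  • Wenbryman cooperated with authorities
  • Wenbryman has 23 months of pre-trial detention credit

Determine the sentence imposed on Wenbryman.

Sentence: 166 months

Offense while on release enhancement: +23 months
Prior conviction enhancement: +11 months
Use of a weapon enhancement: +12 months
Adjusted term: 163 months + 23 months + 11 months + 12 months = 209 months
Cooperation with authorities reduction: 10% of 209 months = 20 months (rounded down)
After reduction: 209 − 20 = 189 months
Less pre-trial detention credit: 189 months − 23 months = 166 months
Cap at 242 months: 166 months is within the cap, no reduction.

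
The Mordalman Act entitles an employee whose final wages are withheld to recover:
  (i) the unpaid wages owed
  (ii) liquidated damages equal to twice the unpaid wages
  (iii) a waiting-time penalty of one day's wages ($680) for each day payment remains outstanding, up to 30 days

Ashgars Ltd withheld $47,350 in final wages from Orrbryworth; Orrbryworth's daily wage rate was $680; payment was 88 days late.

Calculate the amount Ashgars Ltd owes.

Doubled: 2 × $47,350 = $94,700
Penalty days: min(88, 30) = 30
Waiting-time penalty: 30 × $680 = $20,400
Total award: $47,350 + $94,700 + $20,400 = $162,450

$162,450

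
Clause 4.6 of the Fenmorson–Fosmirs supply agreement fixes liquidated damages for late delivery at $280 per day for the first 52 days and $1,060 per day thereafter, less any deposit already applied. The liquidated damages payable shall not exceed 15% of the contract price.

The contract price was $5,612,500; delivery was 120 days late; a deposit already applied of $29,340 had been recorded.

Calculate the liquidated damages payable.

Liquidated damages: $57,300

First 52 days: 52 × $280 = $14,560
Remaining days: (120 − 52) × $1,060 = $72,080
Accrued per-day damages: $14,560 + $72,080 = $86,640
Less deposit already applied: $86,640 − $29,340 = $57,300
Cap: 15% of $5,612,500 = $841,875
Cap at $841,875: $57,300 is within the cap, no reduction.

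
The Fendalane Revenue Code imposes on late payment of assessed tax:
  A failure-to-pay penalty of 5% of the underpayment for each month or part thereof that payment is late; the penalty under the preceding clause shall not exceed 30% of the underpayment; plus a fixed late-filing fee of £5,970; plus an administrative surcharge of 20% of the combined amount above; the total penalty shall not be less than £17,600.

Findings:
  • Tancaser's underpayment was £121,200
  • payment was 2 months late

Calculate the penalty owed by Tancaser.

£21,708

Accrued rate: 5% × 2 = 10%, capped at 30% → 10%
Failure-to-pay penalty: 10% of £121,200 = £12,120
Penalty before surcharge: £12,120 + £5,970 = £18,090
Administrative surcharge: 20% of £18,090 = £3,618
Total penalty: £18,090 + £3,618 = £21,708
Minimum £17,600: £21,708 meets the minimum, no increase.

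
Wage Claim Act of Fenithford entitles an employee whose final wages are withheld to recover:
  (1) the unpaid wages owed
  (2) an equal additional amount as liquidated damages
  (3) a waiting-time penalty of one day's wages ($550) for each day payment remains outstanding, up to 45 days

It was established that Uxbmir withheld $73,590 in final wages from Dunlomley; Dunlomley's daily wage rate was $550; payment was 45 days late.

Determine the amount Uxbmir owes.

Total award: $171,930

Liquidated damages (equal amount): $73,590
Penalty days: min(45, 45) = 45
Waiting-time penalty: 45 × $550 = $24,750
Total award: $73,590 + $73,590 + $24,750 = $171,930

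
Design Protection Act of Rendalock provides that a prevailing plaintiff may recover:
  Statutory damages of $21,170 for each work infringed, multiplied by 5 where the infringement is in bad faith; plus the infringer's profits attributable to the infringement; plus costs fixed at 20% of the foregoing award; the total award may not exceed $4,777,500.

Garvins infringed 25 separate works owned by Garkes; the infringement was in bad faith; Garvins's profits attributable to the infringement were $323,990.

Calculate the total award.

$3,564,288

Statutory damages: 25 × $21,170 = $529,250
Multiplied by 5: 5 × $529,250 = $2,646,250
Combined award: $2,646,250 + $323,990 = $2,970,240
Costs: 20% of $2,970,240 = $594,048
Award plus costs: $2,970,240 + $594,048 = $3,564,288
Cap at $4,777,500: $3,564,288 is within the cap, no reduction.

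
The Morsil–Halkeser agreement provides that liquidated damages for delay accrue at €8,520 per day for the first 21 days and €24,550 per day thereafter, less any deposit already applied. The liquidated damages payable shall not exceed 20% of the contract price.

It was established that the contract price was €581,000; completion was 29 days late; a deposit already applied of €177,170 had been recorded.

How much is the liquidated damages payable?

First 21 days: 21 × €8,520 = €178,920
Remaining days: (29 − 21) × €24,550 = €196,400
Accrued per-day damages: €178,920 + €196,400 = €375,320
Less deposit already applied: €375,320 − €177,170 = €198,150
Cap: 20% of €581,000 = €116,200
Cap at €116,200: €198,150 exceeds the cap → €116,200

€116,200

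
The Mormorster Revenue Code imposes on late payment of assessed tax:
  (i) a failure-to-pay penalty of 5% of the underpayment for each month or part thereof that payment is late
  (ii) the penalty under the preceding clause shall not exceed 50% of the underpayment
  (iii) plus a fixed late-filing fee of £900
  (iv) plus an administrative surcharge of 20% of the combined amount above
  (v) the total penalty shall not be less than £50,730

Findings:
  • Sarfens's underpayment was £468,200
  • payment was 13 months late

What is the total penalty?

Accrued rate: 5% × 13 = 65%, capped at 50% → 50%
Failure-to-pay penalty: 50% of £468,200 = £234,100
Penalty before surcharge: £234,100 + £900 = £235,000
Administrative surcharge: 20% of £235,000 = £47,000
Total penalty: £235,000 + £47,000 = £282,000
Minimum £50,730: £282,000 meets the minimum, no increase.

£282,000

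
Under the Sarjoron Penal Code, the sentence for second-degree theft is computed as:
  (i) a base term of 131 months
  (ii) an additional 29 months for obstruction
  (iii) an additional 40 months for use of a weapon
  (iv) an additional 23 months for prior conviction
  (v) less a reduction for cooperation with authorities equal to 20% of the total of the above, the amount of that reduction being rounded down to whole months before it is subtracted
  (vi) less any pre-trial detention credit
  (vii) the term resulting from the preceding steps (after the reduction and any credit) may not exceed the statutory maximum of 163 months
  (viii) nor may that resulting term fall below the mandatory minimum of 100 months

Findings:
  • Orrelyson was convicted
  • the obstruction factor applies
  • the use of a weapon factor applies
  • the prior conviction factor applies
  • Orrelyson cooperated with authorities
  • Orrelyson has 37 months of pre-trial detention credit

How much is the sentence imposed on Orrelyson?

Sentence: 142 months

Obstruction enhancement: +29 months
Use of a weapon enhancement: +40 months
Prior conviction enhancement: +23 months
Adjusted term: 131 months + 29 months + 40 months + 23 months = 223 months
Cooperation with authorities reduction: 20% of 223 months = 44 months (rounded down)
After reduction: 223 − 44 = 179 months
Less pre-trial detention credit: 179 months − 37 months = 142 months
Cap at 163 months: 142 months is within the cap, no reduction.
Minimum 100 months: 142 months meets the minimum, no increase.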